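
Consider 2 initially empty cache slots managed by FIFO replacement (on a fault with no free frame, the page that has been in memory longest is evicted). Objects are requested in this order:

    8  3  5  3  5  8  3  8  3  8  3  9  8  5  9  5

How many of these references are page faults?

8: fault, frames [8]
3: fault, frames [8, 3]
5: fault, evict 8, frames [3, 5]
3: hit
5: hit
8: fault, evict 3, frames [5, 8]
3: fault, evict 5, frames [8, 3]
8: hit
3: hit
8: hit
3: hit
9: fault, evict 8, frames [3, 9]
8: fault, evict 3, frames [9, 8]
5: fault, evict 9, frames [8, 5]
9: fault, evict 8, frames [5, 9]
5: hit
Page faults: 9.

9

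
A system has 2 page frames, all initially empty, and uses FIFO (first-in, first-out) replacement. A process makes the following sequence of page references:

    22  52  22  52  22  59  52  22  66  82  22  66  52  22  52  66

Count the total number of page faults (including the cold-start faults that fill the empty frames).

22 -> fault, frames (22)
52 -> fault, frames (22 52)
22 -> hit
52 -> hit
22 -> hit
59 -> fault, evict 22, frames (52 59)
52 -> hit
22 -> fault, evict 52, frames (59 22)
66 -> fault, evict 59, frames (22 66)
82 -> fault, evict 22, frames (66 82)
22 -> fault, evict 66, frames (82 22)
66 -> fault, evict 82, frames (22 66)
52 -> fault, evict 22, frames (66 52)
22 -> fault, evict 66, frames (52 22)
52 -> hit
66 -> fault, evict 52, frames (22 66)
Page faults: 11.

11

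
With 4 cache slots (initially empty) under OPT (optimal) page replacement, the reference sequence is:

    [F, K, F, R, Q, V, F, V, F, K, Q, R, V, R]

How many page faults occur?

F: fault, frames (F)
K: fault, frames (F K)
F: hit
R: fault, frames (F K R)
Q: fault, frames (F K R Q)
V: fault, evict R, frames (F K Q V)
F: hit
V: hit
F: hit
K: hit
Q: hit
R: fault, evict Q, frames (F K V R)
V: hit
R: hit
Page faults: 6.

6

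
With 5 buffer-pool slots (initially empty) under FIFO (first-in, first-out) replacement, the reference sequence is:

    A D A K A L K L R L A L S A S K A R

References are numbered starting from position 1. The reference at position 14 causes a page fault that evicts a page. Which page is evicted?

pos 1: A -> miss, frames (A)
pos 2: D -> miss, frames (A D)
pos 3: A -> hit
pos 4: K -> miss, frames (A D K)
pos 5: A -> hit
pos 6: L -> miss, frames (A D K L)
pos 7: K -> hit
pos 8: L -> hit
pos 9: R -> miss, frames (A D K L R)
pos 10: L -> hit
pos 11: A -> hit
pos 12: L -> hit
pos 13: S -> miss, evict A, frames (D K L R S)
pos 14: A -> miss, evict D, frames (K L R S A)
At position 14, page D is evicted.

D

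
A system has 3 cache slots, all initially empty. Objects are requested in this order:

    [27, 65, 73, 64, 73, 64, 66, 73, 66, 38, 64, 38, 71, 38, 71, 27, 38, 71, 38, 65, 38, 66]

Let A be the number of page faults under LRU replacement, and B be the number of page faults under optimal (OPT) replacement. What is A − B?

1

Under LRU: F F F F . . F . . F F . F . . F . . . F . F → 11 faults.
Under OPT: F F F F . . F . . F . . F . . F . . . F . F → 10 faults.
A − B = 11 − 10 = 1.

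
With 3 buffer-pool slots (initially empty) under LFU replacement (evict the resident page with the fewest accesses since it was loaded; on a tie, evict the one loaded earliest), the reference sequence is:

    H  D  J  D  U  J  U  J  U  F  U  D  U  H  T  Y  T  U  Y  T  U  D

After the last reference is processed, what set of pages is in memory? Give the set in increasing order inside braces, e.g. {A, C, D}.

{D, J, U}

H → fault, frames [H]
D → fault, frames [H, D]
J → fault, frames [H, D, J]
D → hit
U → fault, evict H, frames [D, J, U]
J → hit
U → hit
J → hit
U → hit
F → fault, evict D, frames [J, U, F]
U → hit
D → fault, evict F, frames [J, U, D]
U → hit
H → fault, evict D, frames [J, U, H]
T → fault, evict H, frames [J, U, T]
Y → fault, evict T, frames [J, U, Y]
T → fault, evict Y, frames [J, U, T]
U → hit
Y → fault, evict T, frames [J, U, Y]
T → fault, evict Y, frames [J, U, T]
U → hit
D → fault, evict T, frames [J, U, D]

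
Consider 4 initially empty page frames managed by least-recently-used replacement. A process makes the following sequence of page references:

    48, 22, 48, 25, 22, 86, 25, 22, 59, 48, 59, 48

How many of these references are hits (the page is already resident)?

48: fault, frames {48}
22: fault, frames {48,22}
48: hit
25: fault, frames {22,48,25}
22: hit
86: fault, frames {48,25,22,86}
25: hit
22: hit
59: fault, evict 48, frames {86,25,22,59}
48: fault, evict 86, frames {25,22,59,48}
59: hit
48: hit
Hits: 6.

6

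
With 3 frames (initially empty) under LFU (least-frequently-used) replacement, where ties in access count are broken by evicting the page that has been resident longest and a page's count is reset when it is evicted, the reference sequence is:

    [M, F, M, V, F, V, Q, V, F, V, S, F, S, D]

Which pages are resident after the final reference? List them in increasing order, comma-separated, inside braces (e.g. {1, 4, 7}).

M → miss, frames [M]
F → miss, frames [M, F]
M → hit
V → miss, frames [M, F, V]
F → hit
V → hit
Q → miss, evict M, frames [F, V, Q]
V → hit
F → hit
V → hit
S → miss, evict Q, frames [F, V, S]
F → hit
S → hit
D → miss, evict S, frames [F, V, D]

{D, F, V}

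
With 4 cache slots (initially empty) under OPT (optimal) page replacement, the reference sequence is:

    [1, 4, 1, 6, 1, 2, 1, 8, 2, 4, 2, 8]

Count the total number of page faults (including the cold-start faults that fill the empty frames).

1: miss, frames {1}
4: miss, frames {1,4}
1: hit
6: miss, frames {1,4,6}
1: hit
2: miss, frames {1,4,6,2}
1: hit
8: miss, evict 6, frames {1,4,2,8}
2: hit
4: hit
2: hit
8: hit
Page faults: 5.

5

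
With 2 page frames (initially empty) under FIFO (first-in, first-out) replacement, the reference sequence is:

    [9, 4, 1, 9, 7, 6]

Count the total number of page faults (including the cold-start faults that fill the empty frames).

9 → miss, frames {9}
4 → miss, frames {9,4}
1 → miss, evict 9, frames {4,1}
9 → miss, evict 4, frames {1,9}
7 → miss, evict 1, frames {9,7}
6 → miss, evict 9, frames {7,6}
Page faults: 6.

6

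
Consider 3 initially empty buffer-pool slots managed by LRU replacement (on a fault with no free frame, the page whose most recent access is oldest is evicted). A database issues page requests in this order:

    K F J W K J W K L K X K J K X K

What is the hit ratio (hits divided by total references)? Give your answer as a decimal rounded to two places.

K: fault, frames [K]
F: fault, frames [K, F]
J: fault, frames [K, F, J]
W: fault, evict K, frames [F, J, W]
K: fault, evict F, frames [J, W, K]
J: hit
W: hit
K: hit
L: fault, evict J, frames [W, K, L]
K: hit
X: fault, evict W, frames [L, K, X]
K: hit
J: fault, evict L, frames [X, K, J]
K: hit
X: hit
K: hit
Hits: 8 of 16 references → 8/16 = 0.5000.

0.50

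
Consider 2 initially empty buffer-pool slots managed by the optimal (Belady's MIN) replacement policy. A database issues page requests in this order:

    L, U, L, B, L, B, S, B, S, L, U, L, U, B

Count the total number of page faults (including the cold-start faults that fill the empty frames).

7

L -> miss, frames {L}
U -> miss, frames {L,U}
L -> hit
B -> miss, evict U, frames {L,B}
L -> hit
B -> hit
S -> miss, evict L, frames {B,S}
B -> hit
S -> hit
L -> miss, evict S, frames {B,L}
U -> miss, evict B, frames {L,U}
L -> hit
U -> hit
B -> miss, evict U, frames {L,B}
Page faults: 7.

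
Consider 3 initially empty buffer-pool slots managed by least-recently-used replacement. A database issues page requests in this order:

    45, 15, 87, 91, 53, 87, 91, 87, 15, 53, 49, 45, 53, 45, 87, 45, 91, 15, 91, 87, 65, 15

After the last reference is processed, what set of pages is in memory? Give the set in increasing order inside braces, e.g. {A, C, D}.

45 -> miss, frames [45]
15 -> miss, frames [45, 15]
87 -> miss, frames [45, 15, 87]
91 -> miss, evict 45, frames [15, 87, 91]
53 -> miss, evict 15, frames [87, 91, 53]
87 -> hit
91 -> hit
87 -> hit
15 -> miss, evict 53, frames [91, 87, 15]
53 -> miss, evict 91, frames [87, 15, 53]
49 -> miss, evict 87, frames [15, 53, 49]
45 -> miss, evict 15, frames [53, 49, 45]
53 -> hit
45 -> hit
87 -> miss, evict 49, frames [53, 45, 87]
45 -> hit
91 -> miss, evict 53, frames [87, 45, 91]
15 -> miss, evict 87, frames [45, 91, 15]
91 -> hit
87 -> miss, evict 45, frames [15, 91, 87]
65 -> miss, evict 15, frames [91, 87, 65]
15 -> miss, evict 91, frames [87, 65, 15]

{15, 65, 87}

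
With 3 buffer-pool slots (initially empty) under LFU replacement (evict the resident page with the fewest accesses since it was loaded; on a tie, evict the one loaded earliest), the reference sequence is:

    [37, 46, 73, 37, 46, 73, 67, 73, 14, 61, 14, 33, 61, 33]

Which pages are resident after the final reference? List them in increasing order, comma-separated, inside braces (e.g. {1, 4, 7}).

37: fault, frames {37}
46: fault, frames {37,46}
73: fault, frames {37,46,73}
37: hit
46: hit
73: hit
67: fault, evict 37, frames {46,73,67}
73: hit
14: fault, evict 67, frames {46,73,14}
61: fault, evict 14, frames {46,73,61}
14: fault, evict 61, frames {46,73,14}
33: fault, evict 14, frames {46,73,33}
61: fault, evict 33, frames {46,73,61}
33: fault, evict 61, frames {46,73,33}

{33, 46, 73}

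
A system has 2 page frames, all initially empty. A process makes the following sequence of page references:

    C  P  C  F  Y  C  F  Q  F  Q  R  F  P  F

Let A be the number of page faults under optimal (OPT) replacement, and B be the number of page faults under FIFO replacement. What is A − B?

-2

Under OPT: F F . F F . F F . . F . F . → 8 faults.
Under FIFO: F F . F F F F F . . F F F . → 10 faults.
A − B = 8 − 10 = -2.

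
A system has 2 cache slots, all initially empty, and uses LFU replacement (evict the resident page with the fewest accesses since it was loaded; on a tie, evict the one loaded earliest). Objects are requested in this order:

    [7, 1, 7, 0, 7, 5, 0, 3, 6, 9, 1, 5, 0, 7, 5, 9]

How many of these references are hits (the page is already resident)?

3

7 -> miss, frames {7}
1 -> miss, frames {7,1}
7 -> hit
0 -> miss, evict 1, frames {7,0}
7 -> hit
5 -> miss, evict 0, frames {7,5}
0 -> miss, evict 5, frames {7,0}
3 -> miss, evict 0, frames {7,3}
6 -> miss, evict 3, frames {7,6}
9 -> miss, evict 6, frames {7,9}
1 -> miss, evict 9, frames {7,1}
5 -> miss, evict 1, frames {7,5}
0 -> miss, evict 5, frames {7,0}
7 -> hit
5 -> miss, evict 0, frames {7,5}
9 -> miss, evict 5, frames {7,9}
Hits: 3.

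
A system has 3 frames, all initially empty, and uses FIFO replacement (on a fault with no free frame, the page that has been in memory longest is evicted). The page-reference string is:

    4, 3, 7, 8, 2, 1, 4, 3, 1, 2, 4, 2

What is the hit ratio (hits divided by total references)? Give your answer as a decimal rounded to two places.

0.25

4 → miss, frames [4]
3 → miss, frames [4, 3]
7 → miss, frames [4, 3, 7]
8 → miss, evict 4, frames [3, 7, 8]
2 → miss, evict 3, frames [7, 8, 2]
1 → miss, evict 7, frames [8, 2, 1]
4 → miss, evict 8, frames [2, 1, 4]
3 → miss, evict 2, frames [1, 4, 3]
1 → hit
2 → miss, evict 1, frames [4, 3, 2]
4 → hit
2 → hit
Hits: 3 of 12 references → 3/12 = 0.2500.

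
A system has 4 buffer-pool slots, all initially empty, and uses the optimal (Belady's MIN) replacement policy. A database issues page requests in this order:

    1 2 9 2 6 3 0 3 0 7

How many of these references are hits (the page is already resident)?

3

1: miss, frames {1}
2: miss, frames {1,2}
9: miss, frames {1,2,9}
2: hit
6: miss, frames {1,2,9,6}
3: miss, evict 6, frames {1,2,9,3}
0: miss, evict 9, frames {1,2,3,0}
3: hit
0: hit
7: miss, evict 0, frames {1,2,3,7}
Hits: 3.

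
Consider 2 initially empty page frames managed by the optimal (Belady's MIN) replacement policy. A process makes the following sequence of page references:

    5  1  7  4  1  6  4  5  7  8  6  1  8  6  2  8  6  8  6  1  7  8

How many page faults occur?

14

5 -> fault, frames [5]
1 -> fault, frames [5, 1]
7 -> fault, evict 5, frames [1, 7]
4 -> fault, evict 7, frames [1, 4]
1 -> hit
6 -> fault, evict 1, frames [4, 6]
4 -> hit
5 -> fault, evict 4, frames [6, 5]
7 -> fault, evict 5, frames [6, 7]
8 -> fault, evict 7, frames [6, 8]
6 -> hit
1 -> fault, evict 6, frames [8, 1]
8 -> hit
6 -> fault, evict 1, frames [8, 6]
2 -> fault, evict 6, frames [8, 2]
8 -> hit
6 -> fault, evict 2, frames [8, 6]
8 -> hit
6 -> hit
1 -> fault, evict 6, frames [8, 1]
7 -> fault, evict 1, frames [8, 7]
8 -> hit
Page faults: 14.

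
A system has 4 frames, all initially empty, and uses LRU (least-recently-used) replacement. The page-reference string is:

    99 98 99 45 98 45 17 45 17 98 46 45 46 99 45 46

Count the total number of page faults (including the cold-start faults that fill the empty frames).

6

99 → fault, frames {99}
98 → fault, frames {99,98}
99 → hit
45 → fault, frames {98,99,45}
98 → hit
45 → hit
17 → fault, frames {99,98,45,17}
45 → hit
17 → hit
98 → hit
46 → fault, evict 99, frames {45,17,98,46}
45 → hit
46 → hit
99 → fault, evict 17, frames {98,45,46,99}
45 → hit
46 → hit
Page faults: 6.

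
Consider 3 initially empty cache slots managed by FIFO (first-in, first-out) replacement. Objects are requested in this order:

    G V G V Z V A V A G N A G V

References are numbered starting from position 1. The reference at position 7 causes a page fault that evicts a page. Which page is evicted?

pos 1: G → fault, frames (G)
pos 2: V → fault, frames (G V)
pos 3: G → hit
pos 4: V → hit
pos 5: Z → fault, frames (G V Z)
pos 6: V → hit
pos 7: A → fault, evict G, frames (V Z A)
At position 7, page G is evicted.

G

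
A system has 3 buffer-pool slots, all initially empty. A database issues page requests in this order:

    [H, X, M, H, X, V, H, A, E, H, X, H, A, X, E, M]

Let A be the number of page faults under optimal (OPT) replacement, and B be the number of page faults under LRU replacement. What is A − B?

-2

Under OPT: F F F . . F . F F . . . F . . F → 8 faults.
Under LRU: F F F . . F . F F . F . F . F F → 10 faults.
A − B = 8 − 10 = -2.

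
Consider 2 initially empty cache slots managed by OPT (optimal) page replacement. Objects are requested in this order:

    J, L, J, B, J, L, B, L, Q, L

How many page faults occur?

J: miss, frames (J)
L: miss, frames (J L)
J: hit
B: miss, evict L, frames (J B)
J: hit
L: miss, evict J, frames (B L)
B: hit
L: hit
Q: miss, evict B, frames (L Q)
L: hit
Page faults: 5.

5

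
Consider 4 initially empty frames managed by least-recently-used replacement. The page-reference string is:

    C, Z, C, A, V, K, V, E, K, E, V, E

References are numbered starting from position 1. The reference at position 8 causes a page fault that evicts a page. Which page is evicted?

C

pos 1: C -> miss, frames {C}
pos 2: Z -> miss, frames {C,Z}
pos 3: C -> hit
pos 4: A -> miss, frames {Z,C,A}
pos 5: V -> miss, frames {Z,C,A,V}
pos 6: K -> miss, evict Z, frames {C,A,V,K}
pos 7: V -> hit
pos 8: E -> miss, evict C, frames {A,K,V,E}
At position 8, page C is evicted.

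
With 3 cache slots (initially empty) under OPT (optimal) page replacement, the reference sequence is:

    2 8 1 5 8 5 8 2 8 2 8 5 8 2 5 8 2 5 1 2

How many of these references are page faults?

5

2 -> fault, frames [2]
8 -> fault, frames [2, 8]
1 -> fault, frames [2, 8, 1]
5 -> fault, evict 1, frames [2, 8, 5]
8 -> hit
5 -> hit
8 -> hit
2 -> hit
8 -> hit
2 -> hit
8 -> hit
5 -> hit
8 -> hit
2 -> hit
5 -> hit
8 -> hit
2 -> hit
5 -> hit
1 -> fault, evict 5, frames [2, 8, 1]
2 -> hit
Page faults: 5.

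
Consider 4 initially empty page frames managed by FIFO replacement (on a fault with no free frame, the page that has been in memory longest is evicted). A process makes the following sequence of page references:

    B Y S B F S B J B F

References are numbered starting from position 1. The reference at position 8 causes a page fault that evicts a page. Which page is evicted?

B

pos 1: B -> fault, frames (B)
pos 2: Y -> fault, frames (B Y)
pos 3: S -> fault, frames (B Y S)
pos 4: B -> hit
pos 5: F -> fault, frames (B Y S F)
pos 6: S -> hit
pos 7: B -> hit
pos 8: J -> fault, evict B, frames (Y S F J)
At position 8, page B is evicted.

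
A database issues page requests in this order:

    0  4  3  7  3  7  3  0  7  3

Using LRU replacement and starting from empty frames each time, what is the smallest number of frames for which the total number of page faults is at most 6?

3

f=1: 10 faults
f=2: 7 faults
f=3: 5 faults
f=4: 4 faults
Smallest f with faults ≤ 6 is 3.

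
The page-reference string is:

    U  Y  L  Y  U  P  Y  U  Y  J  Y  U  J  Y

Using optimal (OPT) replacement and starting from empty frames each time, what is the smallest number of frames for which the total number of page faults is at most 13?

2

f=1: 14 faults
f=2: 9 faults
f=3: 5 faults
f=4: 5 faults
f=5: 5 faults
Smallest f with faults ≤ 13 is 2.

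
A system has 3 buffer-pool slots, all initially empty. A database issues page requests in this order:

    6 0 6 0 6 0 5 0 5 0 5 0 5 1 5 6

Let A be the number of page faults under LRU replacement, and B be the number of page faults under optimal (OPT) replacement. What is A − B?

1

Under LRU: F F . . . . F . . . . . . F . F → 5 faults.
Under OPT: F F . . . . F . . . . . . F . . → 4 faults.
A − B = 5 − 4 = 1.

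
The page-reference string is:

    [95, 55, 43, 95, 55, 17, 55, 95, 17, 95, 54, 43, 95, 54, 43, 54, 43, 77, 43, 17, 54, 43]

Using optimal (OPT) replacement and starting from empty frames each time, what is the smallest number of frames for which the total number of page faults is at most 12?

f=1: 22 faults
f=2: 12 faults
f=3: 8 faults
f=4: 6 faults
f=5: 6 faults
f=6: 6 faults
Smallest f with faults ≤ 12 is 2.

2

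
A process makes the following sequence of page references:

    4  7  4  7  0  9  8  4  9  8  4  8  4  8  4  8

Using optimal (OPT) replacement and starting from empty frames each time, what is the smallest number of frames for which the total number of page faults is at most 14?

2

f=1: 16 faults
f=2: 7 faults
f=3: 5 faults
f=4: 5 faults
f=5: 5 faults
Smallest f with faults ≤ 14 is 2.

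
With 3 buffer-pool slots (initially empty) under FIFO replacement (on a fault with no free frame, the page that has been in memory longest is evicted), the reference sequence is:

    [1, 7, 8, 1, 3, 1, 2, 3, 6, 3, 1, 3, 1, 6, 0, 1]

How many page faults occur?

10

1: miss, frames (1)
7: miss, frames (1 7)
8: miss, frames (1 7 8)
1: hit
3: miss, evict 1, frames (7 8 3)
1: miss, evict 7, frames (8 3 1)
2: miss, evict 8, frames (3 1 2)
3: hit
6: miss, evict 3, frames (1 2 6)
3: miss, evict 1, frames (2 6 3)
1: miss, evict 2, frames (6 3 1)
3: hit
1: hit
6: hit
0: miss, evict 6, frames (3 1 0)
1: hit
Page faults: 10.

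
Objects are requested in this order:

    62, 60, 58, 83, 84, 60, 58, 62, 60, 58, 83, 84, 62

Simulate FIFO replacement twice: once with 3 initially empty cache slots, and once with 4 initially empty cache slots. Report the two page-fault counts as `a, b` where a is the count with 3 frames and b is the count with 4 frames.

10, 11

3 frames: F F F F F F F F . . F F . → 10 faults.
4 frames: F F F F F . . F F F F F F → 11 faults.
11 > 10: adding a frame increased faults — Belady's anomaly.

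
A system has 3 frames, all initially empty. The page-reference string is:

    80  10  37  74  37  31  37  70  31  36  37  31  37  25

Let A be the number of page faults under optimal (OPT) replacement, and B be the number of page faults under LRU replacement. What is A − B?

Under OPT: F F F F . F . F . F . . . F → 8 faults.
Under LRU: F F F F . F . F . F F . . F → 9 faults.
A − B = 8 − 9 = -1.

-1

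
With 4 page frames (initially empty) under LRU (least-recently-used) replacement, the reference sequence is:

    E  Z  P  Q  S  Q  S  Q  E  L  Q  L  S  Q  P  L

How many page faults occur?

E: miss, frames {E}
Z: miss, frames {E,Z}
P: miss, frames {E,Z,P}
Q: miss, frames {E,Z,P,Q}
S: miss, evict E, frames {Z,P,Q,S}
Q: hit
S: hit
Q: hit
E: miss, evict Z, frames {P,S,Q,E}
L: miss, evict P, frames {S,Q,E,L}
Q: hit
L: hit
S: hit
Q: hit
P: miss, evict E, frames {L,S,Q,P}
L: hit
Page faults: 8.

8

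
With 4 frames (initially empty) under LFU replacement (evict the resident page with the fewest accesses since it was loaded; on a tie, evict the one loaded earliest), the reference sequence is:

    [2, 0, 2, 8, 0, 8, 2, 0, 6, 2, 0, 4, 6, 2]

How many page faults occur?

2: miss, frames [2]
0: miss, frames [2, 0]
2: hit
8: miss, frames [2, 0, 8]
0: hit
8: hit
2: hit
0: hit
6: miss, frames [2, 0, 8, 6]
2: hit
0: hit
4: miss, evict 6, frames [2, 0, 8, 4]
6: miss, evict 4, frames [2, 0, 8, 6]
2: hit
Page faults: 6.

6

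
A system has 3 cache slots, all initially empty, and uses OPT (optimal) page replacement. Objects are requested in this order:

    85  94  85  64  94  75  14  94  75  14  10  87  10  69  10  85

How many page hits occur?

85 -> miss, frames (85)
94 -> miss, frames (85 94)
85 -> hit
64 -> miss, frames (85 94 64)
94 -> hit
75 -> miss, evict 64, frames (85 94 75)
14 -> miss, evict 85, frames (94 75 14)
94 -> hit
75 -> hit
14 -> hit
10 -> miss, evict 14, frames (94 75 10)
87 -> miss, evict 75, frames (94 10 87)
10 -> hit
69 -> miss, evict 87, frames (94 10 69)
10 -> hit
85 -> miss, evict 69, frames (94 10 85)
Hits: 7.

7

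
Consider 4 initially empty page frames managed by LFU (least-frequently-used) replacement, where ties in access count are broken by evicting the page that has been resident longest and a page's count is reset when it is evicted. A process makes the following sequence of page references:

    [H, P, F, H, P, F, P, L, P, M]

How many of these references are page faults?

5

H → fault, frames [H]
P → fault, frames [H, P]
F → fault, frames [H, P, F]
H → hit
P → hit
F → hit
P → hit
L → fault, frames [H, P, F, L]
P → hit
M → fault, evict L, frames [H, P, F, M]
Page faults: 5.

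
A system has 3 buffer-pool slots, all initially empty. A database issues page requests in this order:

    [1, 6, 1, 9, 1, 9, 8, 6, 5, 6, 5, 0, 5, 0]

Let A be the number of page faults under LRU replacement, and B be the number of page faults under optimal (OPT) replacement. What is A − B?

1

Under LRU: F F . F . . F F F . . F . . → 7 faults.
Under OPT: F F . F . . F . F . . F . . → 6 faults.
A − B = 7 − 6 = 1.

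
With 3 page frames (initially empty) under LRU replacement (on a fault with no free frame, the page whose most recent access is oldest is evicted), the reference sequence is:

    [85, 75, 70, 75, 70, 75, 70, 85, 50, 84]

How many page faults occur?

5

85 -> miss, frames [85]
75 -> miss, frames [85, 75]
70 -> miss, frames [85, 75, 70]
75 -> hit
70 -> hit
75 -> hit
70 -> hit
85 -> hit
50 -> miss, evict 75, frames [70, 85, 50]
84 -> miss, evict 70, frames [85, 50, 84]
Page faults: 5.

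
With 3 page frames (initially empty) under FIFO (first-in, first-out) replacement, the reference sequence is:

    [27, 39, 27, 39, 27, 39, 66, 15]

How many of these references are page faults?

4

27 -> fault, frames {27}
39 -> fault, frames {27,39}
27 -> hit
39 -> hit
27 -> hit
39 -> hit
66 -> fault, frames {27,39,66}
15 -> fault, evict 27, frames {39,66,15}
Page faults: 4.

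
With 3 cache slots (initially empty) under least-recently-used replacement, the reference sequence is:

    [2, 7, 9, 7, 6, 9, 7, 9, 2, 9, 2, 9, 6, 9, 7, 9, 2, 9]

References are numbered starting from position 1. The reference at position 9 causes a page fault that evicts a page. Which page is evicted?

6

pos 1: 2 -> miss, frames {2}
pos 2: 7 -> miss, frames {2,7}
pos 3: 9 -> miss, frames {2,7,9}
pos 4: 7 -> hit
pos 5: 6 -> miss, evict 2, frames {9,7,6}
pos 6: 9 -> hit
pos 7: 7 -> hit
pos 8: 9 -> hit
pos 9: 2 -> miss, evict 6, frames {7,9,2}
At position 9, page 6 is evicted.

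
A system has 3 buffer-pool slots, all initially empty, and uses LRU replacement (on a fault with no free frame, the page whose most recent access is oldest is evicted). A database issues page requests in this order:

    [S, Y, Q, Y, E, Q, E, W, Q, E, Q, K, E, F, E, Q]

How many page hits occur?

S -> fault, frames (S)
Y -> fault, frames (S Y)
Q -> fault, frames (S Y Q)
Y -> hit
E -> fault, evict S, frames (Q Y E)
Q -> hit
E -> hit
W -> fault, evict Y, frames (Q E W)
Q -> hit
E -> hit
Q -> hit
K -> fault, evict W, frames (E Q K)
E -> hit
F -> fault, evict Q, frames (K E F)
E -> hit
Q -> fault, evict K, frames (F E Q)
Hits: 8.

8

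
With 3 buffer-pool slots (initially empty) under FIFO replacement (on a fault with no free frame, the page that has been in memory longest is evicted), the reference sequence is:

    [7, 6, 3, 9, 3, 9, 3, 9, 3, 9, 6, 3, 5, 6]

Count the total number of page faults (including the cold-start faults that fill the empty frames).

7 -> miss, frames {7}
6 -> miss, frames {7,6}
3 -> miss, frames {7,6,3}
9 -> miss, evict 7, frames {6,3,9}
3 -> hit
9 -> hit
3 -> hit
9 -> hit
3 -> hit
9 -> hit
6 -> hit
3 -> hit
5 -> miss, evict 6, frames {3,9,5}
6 -> miss, evict 3, frames {9,5,6}
Page faults: 6.

6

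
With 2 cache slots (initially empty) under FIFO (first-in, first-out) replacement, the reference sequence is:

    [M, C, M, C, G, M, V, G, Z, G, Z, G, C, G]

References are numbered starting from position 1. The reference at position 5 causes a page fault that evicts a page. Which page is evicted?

M

pos 1: M -> fault, frames {M}
pos 2: C -> fault, frames {M,C}
pos 3: M -> hit
pos 4: C -> hit
pos 5: G -> fault, evict M, frames {C,G}
At position 5, page M is evicted.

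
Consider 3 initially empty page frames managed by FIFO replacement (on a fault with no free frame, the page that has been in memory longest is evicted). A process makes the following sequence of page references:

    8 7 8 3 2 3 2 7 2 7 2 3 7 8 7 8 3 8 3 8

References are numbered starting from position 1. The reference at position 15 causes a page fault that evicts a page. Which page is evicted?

3

pos 1: 8 → miss, frames [8]
pos 2: 7 → miss, frames [8, 7]
pos 3: 8 → hit
pos 4: 3 → miss, frames [8, 7, 3]
pos 5: 2 → miss, evict 8, frames [7, 3, 2]
pos 6: 3 → hit
pos 7: 2 → hit
pos 8: 7 → hit
pos 9: 2 → hit
pos 10: 7 → hit
pos 11: 2 → hit
pos 12: 3 → hit
pos 13: 7 → hit
pos 14: 8 → miss, evict 7, frames [3, 2, 8]
pos 15: 7 → miss, evict 3, frames [2, 8, 7]
At position 15, page 3 is evicted.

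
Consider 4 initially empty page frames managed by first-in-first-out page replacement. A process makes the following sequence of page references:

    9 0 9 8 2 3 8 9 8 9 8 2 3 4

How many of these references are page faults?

9 → miss, frames {9}
0 → miss, frames {9,0}
9 → hit
8 → miss, frames {9,0,8}
2 → miss, frames {9,0,8,2}
3 → miss, evict 9, frames {0,8,2,3}
8 → hit
9 → miss, evict 0, frames {8,2,3,9}
8 → hit
9 → hit
8 → hit
2 → hit
3 → hit
4 → miss, evict 8, frames {2,3,9,4}
Page faults: 7.

7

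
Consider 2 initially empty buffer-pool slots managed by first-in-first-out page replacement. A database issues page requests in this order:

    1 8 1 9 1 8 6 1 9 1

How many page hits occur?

1: miss, frames (1)
8: miss, frames (1 8)
1: hit
9: miss, evict 1, frames (8 9)
1: miss, evict 8, frames (9 1)
8: miss, evict 9, frames (1 8)
6: miss, evict 1, frames (8 6)
1: miss, evict 8, frames (6 1)
9: miss, evict 6, frames (1 9)
1: hit
Hits: 2.

2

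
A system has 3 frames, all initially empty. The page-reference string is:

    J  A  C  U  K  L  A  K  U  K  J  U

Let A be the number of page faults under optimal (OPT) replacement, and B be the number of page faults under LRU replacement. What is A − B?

Under OPT: F F F F F F . . F . F . → 8 faults.
Under LRU: F F F F F F F . F . F . → 9 faults.
A − B = 8 − 9 = -1.

-1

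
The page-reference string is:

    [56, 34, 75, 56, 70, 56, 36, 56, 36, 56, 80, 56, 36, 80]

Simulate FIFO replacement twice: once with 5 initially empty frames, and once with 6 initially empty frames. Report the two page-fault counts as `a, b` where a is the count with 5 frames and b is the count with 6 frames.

7, 6

5 frames: F F F . F . F . . . F F . . → 7 faults.
6 frames: F F F . F . F . . . F . . . → 6 faults.
6 < 7: adding a frame reduced faults, as is typical.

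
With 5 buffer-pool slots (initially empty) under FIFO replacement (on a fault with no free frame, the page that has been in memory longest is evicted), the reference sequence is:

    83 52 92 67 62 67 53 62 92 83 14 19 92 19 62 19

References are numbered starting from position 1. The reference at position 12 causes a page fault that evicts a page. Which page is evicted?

67

pos 1: 83 -> fault, frames {83}
pos 2: 52 -> fault, frames {83,52}
pos 3: 92 -> fault, frames {83,52,92}
pos 4: 67 -> fault, frames {83,52,92,67}
pos 5: 62 -> fault, frames {83,52,92,67,62}
pos 6: 67 -> hit
pos 7: 53 -> fault, evict 83, frames {52,92,67,62,53}
pos 8: 62 -> hit
pos 9: 92 -> hit
pos 10: 83 -> fault, evict 52, frames {92,67,62,53,83}
pos 11: 14 -> fault, evict 92, frames {67,62,53,83,14}
pos 12: 19 -> fault, evict 67, frames {62,53,83,14,19}
At position 12, page 67 is evicted.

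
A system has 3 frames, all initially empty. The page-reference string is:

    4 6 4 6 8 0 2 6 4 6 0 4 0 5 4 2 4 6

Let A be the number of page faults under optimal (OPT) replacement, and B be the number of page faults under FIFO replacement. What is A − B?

Under OPT: F F . . F F F . . . F . . F . . . F → 8 faults.
Under FIFO: F F . . F F F F F . F . . F . F F F → 12 faults.
A − B = 8 − 12 = -4.

-4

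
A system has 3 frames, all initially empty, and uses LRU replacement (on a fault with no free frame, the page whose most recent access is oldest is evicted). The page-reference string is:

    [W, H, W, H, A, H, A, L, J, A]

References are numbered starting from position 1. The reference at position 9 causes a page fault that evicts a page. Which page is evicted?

pos 1: W → fault, frames (W)
pos 2: H → fault, frames (W H)
pos 3: W → hit
pos 4: H → hit
pos 5: A → fault, frames (W H A)
pos 6: H → hit
pos 7: A → hit
pos 8: L → fault, evict W, frames (H A L)
pos 9: J → fault, evict H, frames (A L J)
At position 9, page H is evicted.

H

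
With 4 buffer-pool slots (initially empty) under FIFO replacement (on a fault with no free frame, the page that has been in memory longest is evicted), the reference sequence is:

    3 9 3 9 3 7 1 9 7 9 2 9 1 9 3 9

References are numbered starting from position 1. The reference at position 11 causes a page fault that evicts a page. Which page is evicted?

pos 1: 3 -> fault, frames (3)
pos 2: 9 -> fault, frames (3 9)
pos 3: 3 -> hit
pos 4: 9 -> hit
pos 5: 3 -> hit
pos 6: 7 -> fault, frames (3 9 7)
pos 7: 1 -> fault, frames (3 9 7 1)
pos 8: 9 -> hit
pos 9: 7 -> hit
pos 10: 9 -> hit
pos 11: 2 -> fault, evict 3, frames (9 7 1 2)
At position 11, page 3 is evicted.

3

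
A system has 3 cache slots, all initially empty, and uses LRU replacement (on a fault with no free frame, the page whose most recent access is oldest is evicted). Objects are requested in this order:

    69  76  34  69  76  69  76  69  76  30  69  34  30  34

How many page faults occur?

5

69 → miss, frames {69}
76 → miss, frames {69,76}
34 → miss, frames {69,76,34}
69 → hit
76 → hit
69 → hit
76 → hit
69 → hit
76 → hit
30 → miss, evict 34, frames {69,76,30}
69 → hit
34 → miss, evict 76, frames {30,69,34}
30 → hit
34 → hit
Page faults: 5.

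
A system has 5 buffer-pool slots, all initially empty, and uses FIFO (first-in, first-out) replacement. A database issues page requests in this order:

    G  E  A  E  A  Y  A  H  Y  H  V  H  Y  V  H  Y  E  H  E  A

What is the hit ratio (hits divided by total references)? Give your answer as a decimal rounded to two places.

G: miss, frames {G}
E: miss, frames {G,E}
A: miss, frames {G,E,A}
E: hit
A: hit
Y: miss, frames {G,E,A,Y}
A: hit
H: miss, frames {G,E,A,Y,H}
Y: hit
H: hit
V: miss, evict G, frames {E,A,Y,H,V}
H: hit
Y: hit
V: hit
H: hit
Y: hit
E: hit
H: hit
E: hit
A: hit
Hits: 14 of 20 references → 14/20 = 0.7000.

0.70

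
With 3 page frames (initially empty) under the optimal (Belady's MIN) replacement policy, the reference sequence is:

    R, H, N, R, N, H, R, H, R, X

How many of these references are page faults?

R -> fault, frames {R}
H -> fault, frames {R,H}
N -> fault, frames {R,H,N}
R -> hit
N -> hit
H -> hit
R -> hit
H -> hit
R -> hit
X -> fault, evict N, frames {R,H,X}
Page faults: 4.

4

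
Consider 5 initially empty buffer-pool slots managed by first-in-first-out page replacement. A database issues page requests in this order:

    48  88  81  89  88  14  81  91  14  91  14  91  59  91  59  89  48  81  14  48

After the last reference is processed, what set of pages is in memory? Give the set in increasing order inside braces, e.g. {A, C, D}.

48 → fault, frames (48)
88 → fault, frames (48 88)
81 → fault, frames (48 88 81)
89 → fault, frames (48 88 81 89)
88 → hit
14 → fault, frames (48 88 81 89 14)
81 → hit
91 → fault, evict 48, frames (88 81 89 14 91)
14 → hit
91 → hit
14 → hit
91 → hit
59 → fault, evict 88, frames (81 89 14 91 59)
91 → hit
59 → hit
89 → hit
48 → fault, evict 81, frames (89 14 91 59 48)
81 → fault, evict 89, frames (14 91 59 48 81)
14 → hit
48 → hit

{14, 48, 59, 81, 91}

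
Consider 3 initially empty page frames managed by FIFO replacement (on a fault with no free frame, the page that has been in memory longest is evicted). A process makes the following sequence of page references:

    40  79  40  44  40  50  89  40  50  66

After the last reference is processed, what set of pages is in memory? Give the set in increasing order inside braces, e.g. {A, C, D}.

{40, 66, 89}

40: miss, frames {40}
79: miss, frames {40,79}
40: hit
44: miss, frames {40,79,44}
40: hit
50: miss, evict 40, frames {79,44,50}
89: miss, evict 79, frames {44,50,89}
40: miss, evict 44, frames {50,89,40}
50: hit
66: miss, evict 50, frames {89,40,66}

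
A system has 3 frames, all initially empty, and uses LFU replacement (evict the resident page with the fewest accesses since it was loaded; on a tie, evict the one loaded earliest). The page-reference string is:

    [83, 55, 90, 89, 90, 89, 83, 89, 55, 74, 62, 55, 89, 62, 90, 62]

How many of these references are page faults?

83 -> fault, frames {83}
55 -> fault, frames {83,55}
90 -> fault, frames {83,55,90}
89 -> fault, evict 83, frames {55,90,89}
90 -> hit
89 -> hit
83 -> fault, evict 55, frames {90,89,83}
89 -> hit
55 -> fault, evict 83, frames {90,89,55}
74 -> fault, evict 55, frames {90,89,74}
62 -> fault, evict 74, frames {90,89,62}
55 -> fault, evict 62, frames {90,89,55}
89 -> hit
62 -> fault, evict 55, frames {90,89,62}
90 -> hit
62 -> hit
Page faults: 10.

10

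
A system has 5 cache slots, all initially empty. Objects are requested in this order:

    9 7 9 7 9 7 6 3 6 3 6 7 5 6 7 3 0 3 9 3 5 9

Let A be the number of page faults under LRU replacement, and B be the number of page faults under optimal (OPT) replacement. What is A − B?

2

Under LRU: F F . . . . F F . . . . F . . . F . F . F . → 8 faults.
Under OPT: F F . . . . F F . . . . F . . . F . . . . . → 6 faults.
A − B = 8 − 6 = 2.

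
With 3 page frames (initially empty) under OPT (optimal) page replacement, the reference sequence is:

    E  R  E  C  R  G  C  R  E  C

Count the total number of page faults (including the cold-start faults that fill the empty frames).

5

E: miss, frames (E)
R: miss, frames (E R)
E: hit
C: miss, frames (E R C)
R: hit
G: miss, evict E, frames (R C G)
C: hit
R: hit
E: miss, evict G, frames (R C E)
C: hit
Page faults: 5.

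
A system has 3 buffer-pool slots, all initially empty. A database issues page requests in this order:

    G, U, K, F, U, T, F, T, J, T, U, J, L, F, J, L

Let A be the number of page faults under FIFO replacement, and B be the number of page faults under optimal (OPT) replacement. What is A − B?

2

Under FIFO: F F F F . F . . F . F . F F F . → 10 faults.
Under OPT: F F F F . F . . F . . . F F . . → 8 faults.
A − B = 10 − 8 = 2.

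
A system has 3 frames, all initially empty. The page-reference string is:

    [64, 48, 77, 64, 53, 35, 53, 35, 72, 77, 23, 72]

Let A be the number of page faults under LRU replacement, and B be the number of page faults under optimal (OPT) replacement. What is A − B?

Under LRU: F F F . F F . . F F F . → 8 faults.
Under OPT: F F F . F F . . F . F . → 7 faults.
A − B = 8 − 7 = 1.

1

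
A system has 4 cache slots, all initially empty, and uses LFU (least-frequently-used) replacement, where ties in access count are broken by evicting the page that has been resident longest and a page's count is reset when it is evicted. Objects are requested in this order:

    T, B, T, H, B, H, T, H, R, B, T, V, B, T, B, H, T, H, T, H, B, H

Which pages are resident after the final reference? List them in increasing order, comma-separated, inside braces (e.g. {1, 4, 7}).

T → fault, frames {T}
B → fault, frames {T,B}
T → hit
H → fault, frames {T,B,H}
B → hit
H → hit
T → hit
H → hit
R → fault, frames {T,B,H,R}
B → hit
T → hit
V → fault, evict R, frames {T,B,H,V}
B → hit
T → hit
B → hit
H → hit
T → hit
H → hit
T → hit
H → hit
B → hit
H → hit

{B, H, T, V}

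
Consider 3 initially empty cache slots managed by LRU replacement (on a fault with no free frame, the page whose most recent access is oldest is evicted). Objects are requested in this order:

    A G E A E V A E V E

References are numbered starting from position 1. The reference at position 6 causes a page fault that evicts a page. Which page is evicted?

G

pos 1: A → miss, frames [A]
pos 2: G → miss, frames [A, G]
pos 3: E → miss, frames [A, G, E]
pos 4: A → hit
pos 5: E → hit
pos 6: V → miss, evict G, frames [A, E, V]
At position 6, page G is evicted.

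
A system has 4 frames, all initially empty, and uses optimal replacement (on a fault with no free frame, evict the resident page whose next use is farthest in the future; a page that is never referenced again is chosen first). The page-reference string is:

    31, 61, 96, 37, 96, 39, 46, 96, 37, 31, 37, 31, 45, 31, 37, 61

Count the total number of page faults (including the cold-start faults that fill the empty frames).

31 -> fault, frames (31)
61 -> fault, frames (31 61)
96 -> fault, frames (31 61 96)
37 -> fault, frames (31 61 96 37)
96 -> hit
39 -> fault, evict 61, frames (31 96 37 39)
46 -> fault, evict 39, frames (31 96 37 46)
96 -> hit
37 -> hit
31 -> hit
37 -> hit
31 -> hit
45 -> fault, evict 46, frames (31 96 37 45)
31 -> hit
37 -> hit
61 -> fault, evict 45, frames (31 96 37 61)
Page faults: 8.

8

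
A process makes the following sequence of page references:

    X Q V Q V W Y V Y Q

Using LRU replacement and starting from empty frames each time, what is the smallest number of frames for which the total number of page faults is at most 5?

4

f=1: 10 faults
f=2: 7 faults
f=3: 6 faults
f=4: 5 faults
f=5: 5 faults
Smallest f with faults ≤ 5 is 4.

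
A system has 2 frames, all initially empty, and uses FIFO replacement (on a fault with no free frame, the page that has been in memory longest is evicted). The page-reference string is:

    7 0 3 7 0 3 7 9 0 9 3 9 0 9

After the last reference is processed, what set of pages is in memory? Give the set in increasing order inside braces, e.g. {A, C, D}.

{0, 9}

7 -> fault, frames {7}
0 -> fault, frames {7,0}
3 -> fault, evict 7, frames {0,3}
7 -> fault, evict 0, frames {3,7}
0 -> fault, evict 3, frames {7,0}
3 -> fault, evict 7, frames {0,3}
7 -> fault, evict 0, frames {3,7}
9 -> fault, evict 3, frames {7,9}
0 -> fault, evict 7, frames {9,0}
9 -> hit
3 -> fault, evict 9, frames {0,3}
9 -> fault, evict 0, frames {3,9}
0 -> fault, evict 3, frames {9,0}
9 -> hit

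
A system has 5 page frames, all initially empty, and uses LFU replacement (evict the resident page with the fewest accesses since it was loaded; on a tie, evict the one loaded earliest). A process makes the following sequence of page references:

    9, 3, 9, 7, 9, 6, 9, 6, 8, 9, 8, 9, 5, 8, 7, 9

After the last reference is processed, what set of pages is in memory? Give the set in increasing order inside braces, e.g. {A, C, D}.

{5, 6, 7, 8, 9}

9 -> miss, frames {9}
3 -> miss, frames {9,3}
9 -> hit
7 -> miss, frames {9,3,7}
9 -> hit
6 -> miss, frames {9,3,7,6}
9 -> hit
6 -> hit
8 -> miss, frames {9,3,7,6,8}
9 -> hit
8 -> hit
9 -> hit
5 -> miss, evict 3, frames {9,7,6,8,5}
8 -> hit
7 -> hit
9 -> hit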